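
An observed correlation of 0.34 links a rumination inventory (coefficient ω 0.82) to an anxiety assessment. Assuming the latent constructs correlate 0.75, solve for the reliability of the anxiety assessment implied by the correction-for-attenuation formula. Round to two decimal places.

r_true = r_obs / √(r_xx · r_yy) ⇒ 0.75 = 0.34 / √(0.82 · r_yy).
√(0.82 · r_yy) = 0.34 / 0.75 = 0.4533; 0.82 · r_yy = 0.2055; r_yy = 0.2055 / 0.82 ≈ 0.25.

0.25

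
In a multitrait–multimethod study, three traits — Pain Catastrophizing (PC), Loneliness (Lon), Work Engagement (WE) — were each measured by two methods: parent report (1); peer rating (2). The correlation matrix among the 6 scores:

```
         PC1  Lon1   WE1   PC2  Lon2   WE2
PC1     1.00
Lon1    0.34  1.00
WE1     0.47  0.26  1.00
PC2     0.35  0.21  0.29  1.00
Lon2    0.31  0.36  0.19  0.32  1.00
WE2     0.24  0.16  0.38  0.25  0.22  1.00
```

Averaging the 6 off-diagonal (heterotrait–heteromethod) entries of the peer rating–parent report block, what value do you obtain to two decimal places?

0.23

HTHM values (method 2 × method 1): 0.21, 0.29, 0.31, 0.19, 0.24, 0.16; mean = 1.40/6 = 0.23.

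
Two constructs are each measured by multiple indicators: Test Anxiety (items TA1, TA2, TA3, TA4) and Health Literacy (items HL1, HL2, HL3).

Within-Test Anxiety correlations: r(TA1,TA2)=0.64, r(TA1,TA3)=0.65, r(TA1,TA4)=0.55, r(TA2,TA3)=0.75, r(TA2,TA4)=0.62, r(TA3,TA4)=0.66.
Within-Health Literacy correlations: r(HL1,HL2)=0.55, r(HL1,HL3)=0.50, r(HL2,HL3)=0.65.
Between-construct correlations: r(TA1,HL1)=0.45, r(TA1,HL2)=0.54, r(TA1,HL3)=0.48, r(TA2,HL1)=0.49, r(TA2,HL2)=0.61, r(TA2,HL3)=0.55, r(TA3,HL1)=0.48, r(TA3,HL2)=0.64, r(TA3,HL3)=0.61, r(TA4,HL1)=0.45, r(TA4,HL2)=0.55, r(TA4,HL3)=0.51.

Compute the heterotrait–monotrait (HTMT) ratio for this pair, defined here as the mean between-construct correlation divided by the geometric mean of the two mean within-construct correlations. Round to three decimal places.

0.877

Mean heterotrait r = 6.36/12 = 0.5300.
Mean within-TA = 3.87/6 = 0.6450; mean within-HL = 1.70/3 = 0.5667.
Geometric mean = √(0.6450 × 0.5667) = 0.6046.
HTMT = 0.5300 / 0.6046 = 0.877.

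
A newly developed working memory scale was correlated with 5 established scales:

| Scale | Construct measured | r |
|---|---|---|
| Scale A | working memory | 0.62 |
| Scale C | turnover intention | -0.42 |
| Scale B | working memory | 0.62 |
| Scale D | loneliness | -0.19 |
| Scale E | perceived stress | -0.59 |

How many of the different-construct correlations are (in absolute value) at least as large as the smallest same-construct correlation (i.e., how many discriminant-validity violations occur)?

Convergent (same construct = working memory): Scale A, Scale B.
Smallest convergent = 0.62. Discriminant |r|: 0.42, 0.19, 0.59; count ≥ 0.62 → 0.

0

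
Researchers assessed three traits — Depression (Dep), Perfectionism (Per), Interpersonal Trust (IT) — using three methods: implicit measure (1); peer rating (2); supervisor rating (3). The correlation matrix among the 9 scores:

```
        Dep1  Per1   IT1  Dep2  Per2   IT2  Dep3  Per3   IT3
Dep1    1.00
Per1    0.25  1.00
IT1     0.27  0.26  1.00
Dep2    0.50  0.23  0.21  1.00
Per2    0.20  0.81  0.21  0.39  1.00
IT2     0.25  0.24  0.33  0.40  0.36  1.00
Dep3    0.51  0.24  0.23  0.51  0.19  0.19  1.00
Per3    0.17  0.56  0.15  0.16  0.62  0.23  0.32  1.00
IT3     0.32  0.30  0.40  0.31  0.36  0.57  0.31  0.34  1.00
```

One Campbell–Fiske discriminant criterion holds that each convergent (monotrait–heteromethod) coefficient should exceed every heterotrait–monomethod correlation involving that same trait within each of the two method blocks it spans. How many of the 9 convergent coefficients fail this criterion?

Checking each validity diagonal entry against its comparison values:
Dep (methods 1·2): 0.50 vs {0.25, 0.39, 0.27, 0.40} → pass.
Dep (methods 1·3): 0.51 vs {0.25, 0.32, 0.27, 0.31} → pass.
Dep (methods 2·3): 0.51 vs {0.39, 0.32, 0.40, 0.31} → pass.
Per (methods 1·2): 0.81 vs {0.25, 0.39, 0.26, 0.36} → pass.
Per (methods 1·3): 0.56 vs {0.25, 0.32, 0.26, 0.34} → pass.
Per (methods 2·3): 0.62 vs {0.39, 0.32, 0.36, 0.34} → pass.
IT (methods 1·2): 0.33 vs {0.27, 0.40, 0.26, 0.36} → fail.
IT (methods 1·3): 0.40 vs {0.27, 0.31, 0.26, 0.34} → pass.
IT (methods 2·3): 0.57 vs {0.40, 0.31, 0.36, 0.34} → pass.
1 of 9 fail.

1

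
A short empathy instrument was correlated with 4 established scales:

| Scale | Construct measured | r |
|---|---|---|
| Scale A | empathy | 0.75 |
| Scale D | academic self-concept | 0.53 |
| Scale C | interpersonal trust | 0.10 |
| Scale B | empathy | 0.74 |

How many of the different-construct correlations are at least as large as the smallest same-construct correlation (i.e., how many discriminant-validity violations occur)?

Convergent (same construct = empathy): Scale A, Scale B.
Smallest convergent = 0.74. Discriminant values: 0.53, 0.10; count ≥ 0.74 → 0.

0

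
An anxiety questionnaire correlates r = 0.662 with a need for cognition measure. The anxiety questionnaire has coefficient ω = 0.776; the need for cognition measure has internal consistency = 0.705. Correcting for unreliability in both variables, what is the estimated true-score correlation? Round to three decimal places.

0.895

r_true = r_obs / √(r_xx · r_yy) = 0.662 / √(0.776 × 0.705) = 0.662 / √0.547080 = 0.662 / 0.7396 ≈ 0.895.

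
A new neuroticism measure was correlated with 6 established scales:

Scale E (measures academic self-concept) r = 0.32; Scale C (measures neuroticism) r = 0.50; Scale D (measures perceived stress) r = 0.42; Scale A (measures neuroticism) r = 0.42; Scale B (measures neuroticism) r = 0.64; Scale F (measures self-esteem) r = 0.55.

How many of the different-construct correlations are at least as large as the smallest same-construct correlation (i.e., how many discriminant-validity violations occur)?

Convergent (same construct = neuroticism): Scale C, Scale A, Scale B.
Smallest convergent = 0.42. Discriminant values: 0.32, 0.42, 0.55; count ≥ 0.42 → 2.

2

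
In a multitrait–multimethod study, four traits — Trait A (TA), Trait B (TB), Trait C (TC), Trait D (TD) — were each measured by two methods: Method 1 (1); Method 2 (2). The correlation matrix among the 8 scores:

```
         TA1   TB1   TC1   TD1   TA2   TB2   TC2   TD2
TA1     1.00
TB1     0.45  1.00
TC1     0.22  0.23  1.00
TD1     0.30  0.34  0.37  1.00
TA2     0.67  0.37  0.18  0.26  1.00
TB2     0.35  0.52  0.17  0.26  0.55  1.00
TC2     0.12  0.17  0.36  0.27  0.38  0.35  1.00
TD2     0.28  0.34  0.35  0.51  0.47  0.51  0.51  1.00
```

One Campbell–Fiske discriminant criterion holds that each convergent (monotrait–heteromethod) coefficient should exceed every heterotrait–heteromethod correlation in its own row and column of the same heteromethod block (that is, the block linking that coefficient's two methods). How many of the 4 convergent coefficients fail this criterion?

0

Checking each validity diagonal entry against its comparison values:
TA (methods 1·2): 0.67 vs {0.35, 0.37, 0.12, 0.18, 0.28, 0.26} → pass.
TB (methods 1·2): 0.52 vs {0.37, 0.35, 0.17, 0.17, 0.34, 0.26} → pass.
TC (methods 1·2): 0.36 vs {0.18, 0.12, 0.17, 0.17, 0.35, 0.27} → pass.
TD (methods 1·2): 0.51 vs {0.26, 0.28, 0.26, 0.34, 0.27, 0.35} → pass.
0 of 4 fail.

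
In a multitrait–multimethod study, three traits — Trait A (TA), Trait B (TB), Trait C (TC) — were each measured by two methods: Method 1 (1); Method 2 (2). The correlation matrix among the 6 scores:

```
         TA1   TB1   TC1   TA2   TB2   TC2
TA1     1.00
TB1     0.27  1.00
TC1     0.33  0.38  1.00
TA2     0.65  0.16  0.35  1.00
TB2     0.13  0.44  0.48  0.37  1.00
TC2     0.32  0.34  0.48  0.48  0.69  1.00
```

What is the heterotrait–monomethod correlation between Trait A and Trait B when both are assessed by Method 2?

0.37

Different traits, same method: r(TA2, TB2) = 0.37.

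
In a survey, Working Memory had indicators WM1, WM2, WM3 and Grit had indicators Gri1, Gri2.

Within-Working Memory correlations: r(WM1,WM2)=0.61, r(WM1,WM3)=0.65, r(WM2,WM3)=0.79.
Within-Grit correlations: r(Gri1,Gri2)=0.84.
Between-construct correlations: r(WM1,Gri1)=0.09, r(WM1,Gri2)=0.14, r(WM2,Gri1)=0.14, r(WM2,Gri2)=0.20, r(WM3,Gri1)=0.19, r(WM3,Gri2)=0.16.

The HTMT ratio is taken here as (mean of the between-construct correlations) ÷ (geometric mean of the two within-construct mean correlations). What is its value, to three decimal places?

Mean heterotrait r = 0.92/6 = 0.1533.
Mean within-WM = 2.05/3 = 0.6833; mean within-Gri = 0.84/1 = 0.8400.
Geometric mean = √(0.6833 × 0.8400) = 0.7576.
HTMT = 0.1533 / 0.7576 = 0.202.

0.202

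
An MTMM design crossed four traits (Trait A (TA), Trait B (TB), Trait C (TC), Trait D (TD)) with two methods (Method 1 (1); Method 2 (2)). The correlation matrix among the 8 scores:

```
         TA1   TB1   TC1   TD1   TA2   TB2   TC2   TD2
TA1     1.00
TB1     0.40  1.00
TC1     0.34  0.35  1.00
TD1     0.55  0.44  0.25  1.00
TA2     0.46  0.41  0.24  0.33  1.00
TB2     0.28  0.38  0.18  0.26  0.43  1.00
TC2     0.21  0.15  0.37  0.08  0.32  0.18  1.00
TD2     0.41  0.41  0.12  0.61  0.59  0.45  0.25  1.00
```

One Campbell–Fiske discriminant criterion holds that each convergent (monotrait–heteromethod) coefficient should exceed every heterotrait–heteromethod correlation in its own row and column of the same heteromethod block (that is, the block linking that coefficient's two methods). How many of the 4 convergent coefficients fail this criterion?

1

Each convergent coefficient versus the relevant comparison correlations:
TA (methods 1·2): 0.46 vs {0.28, 0.41, 0.21, 0.24, 0.41, 0.33} → pass.
TB (methods 1·2): 0.38 vs {0.41, 0.28, 0.15, 0.18, 0.41, 0.26} → fail.
TC (methods 1·2): 0.37 vs {0.24, 0.21, 0.18, 0.15, 0.12, 0.08} → pass.
TD (methods 1·2): 0.61 vs {0.33, 0.41, 0.26, 0.41, 0.08, 0.12} → pass.
1 of 4 fail.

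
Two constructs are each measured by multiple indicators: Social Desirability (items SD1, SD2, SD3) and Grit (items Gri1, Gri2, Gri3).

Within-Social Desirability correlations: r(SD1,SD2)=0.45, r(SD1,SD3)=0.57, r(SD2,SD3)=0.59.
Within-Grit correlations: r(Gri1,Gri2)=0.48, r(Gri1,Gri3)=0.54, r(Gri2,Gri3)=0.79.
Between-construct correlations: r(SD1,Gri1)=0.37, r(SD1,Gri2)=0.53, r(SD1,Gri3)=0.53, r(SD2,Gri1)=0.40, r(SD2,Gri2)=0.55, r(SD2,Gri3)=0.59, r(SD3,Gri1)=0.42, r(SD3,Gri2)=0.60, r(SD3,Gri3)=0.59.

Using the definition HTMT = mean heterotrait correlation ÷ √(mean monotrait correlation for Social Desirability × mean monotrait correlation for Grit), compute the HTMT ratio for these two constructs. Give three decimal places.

0.894

Mean heterotrait r = 4.58/9 = 0.5089.
Mean within-SD = 1.61/3 = 0.5367; mean within-Gri = 1.81/3 = 0.6033.
Geometric mean = √(0.5367 × 0.6033) = 0.5690.
HTMT = 0.5089 / 0.5690 = 0.894.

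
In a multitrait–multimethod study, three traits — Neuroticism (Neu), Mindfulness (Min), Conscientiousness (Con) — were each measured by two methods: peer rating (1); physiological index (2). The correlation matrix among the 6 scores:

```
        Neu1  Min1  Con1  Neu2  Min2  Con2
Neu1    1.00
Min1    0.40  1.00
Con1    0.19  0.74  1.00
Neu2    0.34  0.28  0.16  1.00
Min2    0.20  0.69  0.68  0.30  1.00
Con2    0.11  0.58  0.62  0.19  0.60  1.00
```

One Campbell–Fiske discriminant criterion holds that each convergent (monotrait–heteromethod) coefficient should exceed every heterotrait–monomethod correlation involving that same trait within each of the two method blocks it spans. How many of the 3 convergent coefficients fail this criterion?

3

Convergent coefficients and their comparison sets:
Neu (methods 1·2): 0.34 vs {0.40, 0.30, 0.19, 0.19} → fail.
Min (methods 1·2): 0.69 vs {0.40, 0.30, 0.74, 0.60} → fail.
Con (methods 1·2): 0.62 vs {0.19, 0.19, 0.74, 0.60} → fail.
3 of 3 fail.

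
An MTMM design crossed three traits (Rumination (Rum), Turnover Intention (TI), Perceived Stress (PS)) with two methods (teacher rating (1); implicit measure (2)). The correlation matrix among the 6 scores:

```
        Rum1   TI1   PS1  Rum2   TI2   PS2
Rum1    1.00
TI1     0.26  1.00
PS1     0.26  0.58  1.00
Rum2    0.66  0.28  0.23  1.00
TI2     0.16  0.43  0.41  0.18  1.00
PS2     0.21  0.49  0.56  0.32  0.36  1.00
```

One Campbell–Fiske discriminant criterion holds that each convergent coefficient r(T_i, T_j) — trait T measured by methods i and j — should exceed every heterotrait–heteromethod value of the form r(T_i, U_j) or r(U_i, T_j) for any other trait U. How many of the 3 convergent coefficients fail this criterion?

Checking each validity diagonal entry against its comparison values:
Rum (methods 1·2): 0.66 vs {0.16, 0.28, 0.21, 0.23} → pass.
TI (methods 1·2): 0.43 vs {0.28, 0.16, 0.49, 0.41} → fail.
PS (methods 1·2): 0.56 vs {0.23, 0.21, 0.41, 0.49} → pass.
1 of 3 fail.

1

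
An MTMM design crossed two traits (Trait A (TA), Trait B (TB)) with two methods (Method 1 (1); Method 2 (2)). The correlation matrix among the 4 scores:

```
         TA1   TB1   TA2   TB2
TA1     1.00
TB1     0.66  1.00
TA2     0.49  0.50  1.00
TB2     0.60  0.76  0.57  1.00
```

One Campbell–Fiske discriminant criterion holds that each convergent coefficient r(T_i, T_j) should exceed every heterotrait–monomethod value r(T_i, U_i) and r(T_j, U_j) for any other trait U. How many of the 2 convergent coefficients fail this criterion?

Convergent coefficients and their comparison sets:
TA (methods 1·2): 0.49 vs {0.66, 0.57} → fail.
TB (methods 1·2): 0.76 vs {0.66, 0.57} → pass.
1 of 2 fail.

1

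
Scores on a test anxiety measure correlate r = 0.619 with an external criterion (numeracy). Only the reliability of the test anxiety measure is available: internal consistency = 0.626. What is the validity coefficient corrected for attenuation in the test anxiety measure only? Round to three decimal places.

Single correction: r_c = r_obs / √r_xx = 0.619 / √0.626 = 0.619 / 0.7912 ≈ 0.782.

0.782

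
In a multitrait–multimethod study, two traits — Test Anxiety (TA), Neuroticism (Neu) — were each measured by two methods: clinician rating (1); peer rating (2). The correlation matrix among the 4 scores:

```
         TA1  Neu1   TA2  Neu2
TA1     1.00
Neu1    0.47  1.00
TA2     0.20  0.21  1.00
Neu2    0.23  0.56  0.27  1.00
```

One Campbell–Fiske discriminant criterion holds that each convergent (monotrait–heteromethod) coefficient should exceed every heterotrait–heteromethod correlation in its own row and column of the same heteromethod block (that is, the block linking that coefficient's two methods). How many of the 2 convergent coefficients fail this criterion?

Each convergent coefficient versus the relevant comparison correlations:
TA (methods 1·2): 0.20 vs {0.23, 0.21} → fail.
Neu (methods 1·2): 0.56 vs {0.21, 0.23} → pass.
1 of 2 fail.

1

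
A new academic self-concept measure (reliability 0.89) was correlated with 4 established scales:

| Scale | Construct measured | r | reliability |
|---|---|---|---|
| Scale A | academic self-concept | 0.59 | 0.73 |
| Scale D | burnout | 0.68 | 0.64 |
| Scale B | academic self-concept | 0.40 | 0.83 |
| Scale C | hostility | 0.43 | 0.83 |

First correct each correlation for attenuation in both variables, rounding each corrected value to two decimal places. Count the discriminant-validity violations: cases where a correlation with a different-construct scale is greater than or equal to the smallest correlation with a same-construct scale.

2

Disattenuated r (r / √(r_scale · r_new)):
  Scale A (conv): 0.59 / √(0.73·0.89) = 0.73
  Scale D (disc): 0.68 / √(0.64·0.89) = 0.90
  Scale B (conv): 0.40 / √(0.83·0.89) = 0.47
  Scale C (disc): 0.43 / √(0.83·0.89) = 0.50
Smallest convergent = 0.47. Discriminant values: 0.90, 0.50; count ≥ 0.47 → 2.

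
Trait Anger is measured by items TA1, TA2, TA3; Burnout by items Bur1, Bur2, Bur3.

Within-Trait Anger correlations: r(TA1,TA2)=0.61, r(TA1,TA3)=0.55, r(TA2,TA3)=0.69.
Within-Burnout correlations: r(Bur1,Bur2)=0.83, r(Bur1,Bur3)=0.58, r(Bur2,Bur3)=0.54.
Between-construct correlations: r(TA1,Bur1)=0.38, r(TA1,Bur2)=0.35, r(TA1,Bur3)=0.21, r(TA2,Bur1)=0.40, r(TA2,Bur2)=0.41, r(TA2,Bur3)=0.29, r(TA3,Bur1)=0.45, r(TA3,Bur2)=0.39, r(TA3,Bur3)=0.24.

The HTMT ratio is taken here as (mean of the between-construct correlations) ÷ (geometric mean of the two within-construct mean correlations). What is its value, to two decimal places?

Mean heterotrait r = 3.12/9 = 0.3467.
Mean within-TA = 1.85/3 = 0.6167; mean within-Bur = 1.95/3 = 0.6500.
Geometric mean = √(0.6167 × 0.6500) = 0.6331.
HTMT = 0.3467 / 0.6331 = 0.55.

0.55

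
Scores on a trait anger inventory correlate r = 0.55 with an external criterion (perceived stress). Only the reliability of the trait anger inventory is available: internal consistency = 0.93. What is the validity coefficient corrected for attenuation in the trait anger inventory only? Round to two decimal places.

Single correction: r_c = r_obs / √r_xx = 0.55 / √0.93 = 0.55 / 0.9644 ≈ 0.57.

0.57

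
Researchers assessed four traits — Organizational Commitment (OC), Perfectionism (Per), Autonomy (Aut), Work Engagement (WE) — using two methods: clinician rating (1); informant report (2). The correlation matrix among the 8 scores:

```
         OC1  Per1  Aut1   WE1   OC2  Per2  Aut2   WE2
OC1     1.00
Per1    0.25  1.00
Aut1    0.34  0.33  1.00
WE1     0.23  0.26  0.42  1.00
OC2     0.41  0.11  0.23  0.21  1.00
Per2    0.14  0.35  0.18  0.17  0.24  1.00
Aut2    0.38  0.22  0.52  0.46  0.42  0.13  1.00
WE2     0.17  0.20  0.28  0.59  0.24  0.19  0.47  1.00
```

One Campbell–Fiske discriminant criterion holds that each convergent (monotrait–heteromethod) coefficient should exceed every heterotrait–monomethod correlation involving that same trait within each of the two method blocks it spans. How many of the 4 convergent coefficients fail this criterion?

1

Checking each validity diagonal entry against its comparison values:
OC (methods 1·2): 0.41 vs {0.25, 0.24, 0.34, 0.42, 0.23, 0.24} → fail.
Per (methods 1·2): 0.35 vs {0.25, 0.24, 0.33, 0.13, 0.26, 0.19} → pass.
Aut (methods 1·2): 0.52 vs {0.34, 0.42, 0.33, 0.13, 0.42, 0.47} → pass.
WE (methods 1·2): 0.59 vs {0.23, 0.24, 0.26, 0.19, 0.42, 0.47} → pass.
1 of 4 fail.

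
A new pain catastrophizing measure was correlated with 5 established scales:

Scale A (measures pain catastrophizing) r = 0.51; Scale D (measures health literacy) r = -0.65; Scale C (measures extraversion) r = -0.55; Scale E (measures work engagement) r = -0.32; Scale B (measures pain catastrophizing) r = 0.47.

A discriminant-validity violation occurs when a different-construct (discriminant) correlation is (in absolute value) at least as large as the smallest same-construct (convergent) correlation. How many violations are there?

2

Convergent (same construct = pain catastrophizing): Scale A, Scale B.
Smallest convergent = 0.47. Discriminant |r|: 0.65, 0.55, 0.32; count ≥ 0.47 → 2.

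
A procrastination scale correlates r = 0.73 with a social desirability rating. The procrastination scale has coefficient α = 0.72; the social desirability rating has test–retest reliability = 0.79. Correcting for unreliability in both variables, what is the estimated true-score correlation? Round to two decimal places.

0.97

r_true = r_obs / √(r_xx · r_yy) = 0.73 / √(0.72 × 0.79) = 0.73 / √0.5688 = 0.73 / 0.7542 ≈ 0.97.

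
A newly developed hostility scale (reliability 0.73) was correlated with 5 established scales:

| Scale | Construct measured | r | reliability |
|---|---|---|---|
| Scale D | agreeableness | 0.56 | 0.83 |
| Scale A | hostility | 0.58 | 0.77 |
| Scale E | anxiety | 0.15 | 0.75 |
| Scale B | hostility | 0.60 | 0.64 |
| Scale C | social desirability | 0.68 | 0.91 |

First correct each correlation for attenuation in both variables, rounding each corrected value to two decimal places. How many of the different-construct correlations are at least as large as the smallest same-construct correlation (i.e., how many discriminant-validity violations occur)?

1

Disattenuated r (r / √(r_scale · r_new)):
  Scale D (disc): 0.56 / √(0.83·0.73) = 0.72
  Scale A (conv): 0.58 / √(0.77·0.73) = 0.77
  Scale E (disc): 0.15 / √(0.75·0.73) = 0.20
  Scale B (conv): 0.60 / √(0.64·0.73) = 0.88
  Scale C (disc): 0.68 / √(0.91·0.73) = 0.83
Smallest convergent = 0.77. Discriminant values: 0.72, 0.20, 0.83; count ≥ 0.77 → 1.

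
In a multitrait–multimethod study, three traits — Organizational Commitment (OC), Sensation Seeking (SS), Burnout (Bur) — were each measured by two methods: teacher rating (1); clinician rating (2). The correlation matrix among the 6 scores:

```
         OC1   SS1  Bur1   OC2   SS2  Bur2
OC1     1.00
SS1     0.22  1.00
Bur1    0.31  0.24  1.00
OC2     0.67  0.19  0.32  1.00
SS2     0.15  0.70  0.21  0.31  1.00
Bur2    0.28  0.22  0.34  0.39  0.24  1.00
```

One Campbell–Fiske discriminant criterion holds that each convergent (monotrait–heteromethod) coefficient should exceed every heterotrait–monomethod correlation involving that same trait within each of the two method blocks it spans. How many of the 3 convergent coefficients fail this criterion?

1

Each convergent coefficient versus the relevant comparison correlations:
OC (methods 1·2): 0.67 vs {0.22, 0.31, 0.31, 0.39} → pass.
SS (methods 1·2): 0.70 vs {0.22, 0.31, 0.24, 0.24} → pass.
Bur (methods 1·2): 0.34 vs {0.31, 0.39, 0.24, 0.24} → fail.
1 of 3 fail.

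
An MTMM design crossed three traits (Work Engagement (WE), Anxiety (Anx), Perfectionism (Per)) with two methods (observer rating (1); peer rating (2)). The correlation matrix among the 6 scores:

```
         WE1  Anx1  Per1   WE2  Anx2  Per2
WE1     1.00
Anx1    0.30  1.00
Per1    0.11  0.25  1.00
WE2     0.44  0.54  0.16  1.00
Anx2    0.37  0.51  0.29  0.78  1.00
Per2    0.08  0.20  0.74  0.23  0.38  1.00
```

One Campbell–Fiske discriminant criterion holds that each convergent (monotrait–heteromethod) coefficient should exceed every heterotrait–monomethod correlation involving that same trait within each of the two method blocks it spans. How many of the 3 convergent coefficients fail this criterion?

2

Convergent coefficients and their comparison sets:
WE (methods 1·2): 0.44 vs {0.30, 0.78, 0.11, 0.23} → fail.
Anx (methods 1·2): 0.51 vs {0.30, 0.78, 0.25, 0.38} → fail.
Per (methods 1·2): 0.74 vs {0.11, 0.23, 0.25, 0.38} → pass.
2 of 3 fail.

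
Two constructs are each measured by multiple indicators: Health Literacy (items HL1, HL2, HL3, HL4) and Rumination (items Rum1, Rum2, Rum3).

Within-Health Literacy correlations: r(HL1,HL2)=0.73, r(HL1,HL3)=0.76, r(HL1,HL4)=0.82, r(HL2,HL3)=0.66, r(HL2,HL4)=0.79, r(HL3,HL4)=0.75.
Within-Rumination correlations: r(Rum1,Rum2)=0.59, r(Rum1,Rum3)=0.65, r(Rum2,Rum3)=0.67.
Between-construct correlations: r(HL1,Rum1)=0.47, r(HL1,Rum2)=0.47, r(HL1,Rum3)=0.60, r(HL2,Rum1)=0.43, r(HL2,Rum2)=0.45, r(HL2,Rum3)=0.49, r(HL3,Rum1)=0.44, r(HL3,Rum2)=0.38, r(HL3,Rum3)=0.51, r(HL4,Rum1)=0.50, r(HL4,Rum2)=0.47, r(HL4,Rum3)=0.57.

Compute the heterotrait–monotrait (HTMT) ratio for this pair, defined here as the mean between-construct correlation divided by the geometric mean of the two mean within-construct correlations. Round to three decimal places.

0.696

Mean heterotrait r = 5.78/12 = 0.4817.
Mean within-HL = 4.51/6 = 0.7517; mean within-Rum = 1.91/3 = 0.6367.
Geometric mean = √(0.7517 × 0.6367) = 0.6918.
HTMT = 0.4817 / 0.6918 = 0.696.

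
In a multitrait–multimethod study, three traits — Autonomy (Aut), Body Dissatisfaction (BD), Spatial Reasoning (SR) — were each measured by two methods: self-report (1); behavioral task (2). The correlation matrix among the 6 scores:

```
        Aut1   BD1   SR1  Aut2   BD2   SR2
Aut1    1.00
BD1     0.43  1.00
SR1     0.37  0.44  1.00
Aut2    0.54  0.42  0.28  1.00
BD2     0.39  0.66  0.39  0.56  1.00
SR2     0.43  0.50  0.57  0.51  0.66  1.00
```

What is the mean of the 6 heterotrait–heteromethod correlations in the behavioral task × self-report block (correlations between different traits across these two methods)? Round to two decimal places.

0.40

HTHM values (method 2 × method 1): 0.42, 0.28, 0.39, 0.39, 0.43, 0.50; mean = 2.41/6 = 0.40.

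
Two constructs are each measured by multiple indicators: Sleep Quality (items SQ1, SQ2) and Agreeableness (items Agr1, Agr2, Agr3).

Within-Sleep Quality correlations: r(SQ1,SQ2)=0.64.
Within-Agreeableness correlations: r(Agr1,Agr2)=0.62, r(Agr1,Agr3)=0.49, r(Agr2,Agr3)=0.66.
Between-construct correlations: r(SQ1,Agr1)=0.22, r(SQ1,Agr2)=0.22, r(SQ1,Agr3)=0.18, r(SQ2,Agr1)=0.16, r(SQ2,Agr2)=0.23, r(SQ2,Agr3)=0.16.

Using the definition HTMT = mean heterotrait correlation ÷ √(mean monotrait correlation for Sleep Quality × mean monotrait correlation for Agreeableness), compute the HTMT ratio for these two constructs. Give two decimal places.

Between-construct mean = 1.17/6 = 0.1950.
Mean within-SQ = 0.64/1 = 0.6400; mean within-Agr = 1.77/3 = 0.5900.
Geometric mean = √(0.6400 × 0.5900) = 0.6145.
HTMT = 0.1950 / 0.6145 = 0.32.

0.32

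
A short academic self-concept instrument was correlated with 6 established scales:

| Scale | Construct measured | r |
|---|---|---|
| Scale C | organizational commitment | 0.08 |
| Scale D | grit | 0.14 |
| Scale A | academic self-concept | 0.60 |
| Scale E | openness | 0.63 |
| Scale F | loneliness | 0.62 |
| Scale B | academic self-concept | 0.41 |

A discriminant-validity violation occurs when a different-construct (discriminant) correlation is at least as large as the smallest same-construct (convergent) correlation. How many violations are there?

2

Convergent (same construct = academic self-concept): Scale A, Scale B.
Smallest convergent = 0.41. Discriminant values: 0.08, 0.14, 0.63, 0.62; count ≥ 0.41 → 2.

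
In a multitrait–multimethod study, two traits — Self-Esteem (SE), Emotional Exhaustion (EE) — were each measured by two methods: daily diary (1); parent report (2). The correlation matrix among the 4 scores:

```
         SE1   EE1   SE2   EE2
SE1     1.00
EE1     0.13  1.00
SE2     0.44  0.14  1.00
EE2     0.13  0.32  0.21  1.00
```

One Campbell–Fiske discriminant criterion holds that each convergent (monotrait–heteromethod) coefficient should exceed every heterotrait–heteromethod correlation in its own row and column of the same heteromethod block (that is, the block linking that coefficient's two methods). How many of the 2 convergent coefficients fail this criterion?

Each convergent coefficient versus the relevant comparison correlations:
SE (methods 1·2): 0.44 vs {0.13, 0.14} → pass.
EE (methods 1·2): 0.32 vs {0.14, 0.13} → pass.
0 of 2 fail.

0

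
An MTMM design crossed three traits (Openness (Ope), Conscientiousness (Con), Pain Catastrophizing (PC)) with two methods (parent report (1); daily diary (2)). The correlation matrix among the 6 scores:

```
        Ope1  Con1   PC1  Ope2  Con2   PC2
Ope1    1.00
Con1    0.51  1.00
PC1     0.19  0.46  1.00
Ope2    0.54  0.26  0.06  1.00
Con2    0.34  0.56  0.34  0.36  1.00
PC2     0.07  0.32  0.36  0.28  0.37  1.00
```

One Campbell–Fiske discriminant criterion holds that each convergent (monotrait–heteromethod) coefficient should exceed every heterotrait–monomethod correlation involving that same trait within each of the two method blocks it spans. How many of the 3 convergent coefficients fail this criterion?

Checking each validity diagonal entry against its comparison values:
Ope (methods 1·2): 0.54 vs {0.51, 0.36, 0.19, 0.28} → pass.
Con (methods 1·2): 0.56 vs {0.51, 0.36, 0.46, 0.37} → pass.
PC (methods 1·2): 0.36 vs {0.19, 0.28, 0.46, 0.37} → fail.
1 of 3 fail.

1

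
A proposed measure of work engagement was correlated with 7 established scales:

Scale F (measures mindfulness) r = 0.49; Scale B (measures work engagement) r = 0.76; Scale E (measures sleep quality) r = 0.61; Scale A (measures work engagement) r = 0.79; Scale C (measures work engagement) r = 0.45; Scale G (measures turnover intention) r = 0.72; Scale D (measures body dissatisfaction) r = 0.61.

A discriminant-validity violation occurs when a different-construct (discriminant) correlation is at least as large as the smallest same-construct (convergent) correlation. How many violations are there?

Convergent (same construct = work engagement): Scale B, Scale A, Scale C.
Smallest convergent = 0.45. Discriminant values: 0.49, 0.61, 0.72, 0.61; count ≥ 0.45 → 4.

4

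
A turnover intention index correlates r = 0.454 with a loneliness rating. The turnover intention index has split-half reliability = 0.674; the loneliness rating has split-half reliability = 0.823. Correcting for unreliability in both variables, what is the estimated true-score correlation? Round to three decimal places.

0.610

r_true = r_obs / √(r_xx · r_yy) = 0.454 / √(0.674 × 0.823) = 0.454 / √0.554702 = 0.454 / 0.7448 ≈ 0.610.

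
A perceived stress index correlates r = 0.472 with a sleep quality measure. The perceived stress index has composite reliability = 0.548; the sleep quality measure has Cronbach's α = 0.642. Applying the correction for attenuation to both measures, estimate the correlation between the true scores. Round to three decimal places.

r_true = r_obs / √(r_xx · r_yy) = 0.472 / √(0.548 × 0.642) = 0.472 / √0.351816 = 0.472 / 0.5931 ≈ 0.796.

0.796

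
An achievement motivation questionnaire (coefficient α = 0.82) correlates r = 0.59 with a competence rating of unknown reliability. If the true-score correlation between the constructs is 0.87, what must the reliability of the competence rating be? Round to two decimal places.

0.56

r_true = r_obs / √(r_xx · r_yy) ⇒ 0.87 = 0.59 / √(0.82 · r_yy).
√(0.82 · r_yy) = 0.59 / 0.87 = 0.6782; 0.82 · r_yy = 0.4600; r_yy = 0.4600 / 0.82 ≈ 0.56.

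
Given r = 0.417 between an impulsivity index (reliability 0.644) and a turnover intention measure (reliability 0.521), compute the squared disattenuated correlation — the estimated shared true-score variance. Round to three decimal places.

0.518

Disattenuated r = 0.417 / √(0.644 × 0.521) = 0.417 / 0.5792 = 0.7200.
Shared true-score variance = 0.7200² = 0.5184 ≈ 0.518.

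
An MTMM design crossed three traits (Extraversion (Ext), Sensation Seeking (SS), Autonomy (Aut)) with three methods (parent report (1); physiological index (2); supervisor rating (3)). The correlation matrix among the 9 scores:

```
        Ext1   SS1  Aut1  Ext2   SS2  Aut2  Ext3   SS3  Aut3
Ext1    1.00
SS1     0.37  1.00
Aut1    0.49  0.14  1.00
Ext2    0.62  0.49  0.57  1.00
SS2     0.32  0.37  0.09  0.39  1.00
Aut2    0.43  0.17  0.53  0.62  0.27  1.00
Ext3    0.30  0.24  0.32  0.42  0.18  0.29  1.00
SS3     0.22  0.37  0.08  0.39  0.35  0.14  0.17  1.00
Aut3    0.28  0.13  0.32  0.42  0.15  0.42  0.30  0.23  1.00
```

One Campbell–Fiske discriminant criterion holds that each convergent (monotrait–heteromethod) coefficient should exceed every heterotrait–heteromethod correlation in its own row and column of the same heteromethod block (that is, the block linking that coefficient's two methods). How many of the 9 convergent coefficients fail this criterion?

7

Checking each validity diagonal entry against its comparison values:
Ext (methods 1·2): 0.62 vs {0.32, 0.49, 0.43, 0.57} → pass.
Ext (methods 1·3): 0.30 vs {0.22, 0.24, 0.28, 0.32} → fail.
Ext (methods 2·3): 0.42 vs {0.39, 0.18, 0.42, 0.29} → fail.
SS (methods 1·2): 0.37 vs {0.49, 0.32, 0.17, 0.09} → fail.
SS (methods 1·3): 0.37 vs {0.24, 0.22, 0.13, 0.08} → pass.
SS (methods 2·3): 0.35 vs {0.18, 0.39, 0.15, 0.14} → fail.
Aut (methods 1·2): 0.53 vs {0.57, 0.43, 0.09, 0.17} → fail.
Aut (methods 1·3): 0.32 vs {0.32, 0.28, 0.08, 0.13} → fail.
Aut (methods 2·3): 0.42 vs {0.29, 0.42, 0.14, 0.15} → fail.
7 of 9 fail.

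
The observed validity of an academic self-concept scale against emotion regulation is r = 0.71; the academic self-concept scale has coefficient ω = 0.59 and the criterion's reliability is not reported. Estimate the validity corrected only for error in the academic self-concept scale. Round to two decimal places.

0.92

Single correction: r_c = r_obs / √r_xx = 0.71 / √0.59 = 0.71 / 0.7681 ≈ 0.92.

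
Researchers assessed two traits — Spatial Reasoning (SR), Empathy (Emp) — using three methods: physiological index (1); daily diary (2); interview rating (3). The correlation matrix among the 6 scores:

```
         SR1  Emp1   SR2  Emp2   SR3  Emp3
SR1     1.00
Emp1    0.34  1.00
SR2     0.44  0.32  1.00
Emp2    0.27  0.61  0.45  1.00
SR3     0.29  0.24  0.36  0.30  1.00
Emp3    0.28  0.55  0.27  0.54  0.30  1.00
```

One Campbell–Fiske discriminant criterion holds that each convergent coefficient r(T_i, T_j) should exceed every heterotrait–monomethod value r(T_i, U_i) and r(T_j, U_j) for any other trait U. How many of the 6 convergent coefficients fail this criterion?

3

Checking each validity diagonal entry against its comparison values:
SR (methods 1·2): 0.44 vs {0.34, 0.45} → fail.
SR (methods 1·3): 0.29 vs {0.34, 0.30} → fail.
SR (methods 2·3): 0.36 vs {0.45, 0.30} → fail.
Emp (methods 1·2): 0.61 vs {0.34, 0.45} → pass.
Emp (methods 1·3): 0.55 vs {0.34, 0.30} → pass.
Emp (methods 2·3): 0.54 vs {0.45, 0.30} → pass.
3 of 6 fail.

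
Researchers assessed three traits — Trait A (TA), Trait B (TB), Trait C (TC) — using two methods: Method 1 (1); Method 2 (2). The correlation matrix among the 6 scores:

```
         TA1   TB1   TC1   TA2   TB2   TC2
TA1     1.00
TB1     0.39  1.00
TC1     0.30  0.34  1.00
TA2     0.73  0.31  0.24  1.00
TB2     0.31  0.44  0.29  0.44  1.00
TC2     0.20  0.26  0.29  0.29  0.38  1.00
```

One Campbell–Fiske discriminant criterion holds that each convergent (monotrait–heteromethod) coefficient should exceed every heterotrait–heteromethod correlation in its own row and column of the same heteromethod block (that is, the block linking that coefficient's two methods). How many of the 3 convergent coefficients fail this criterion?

Convergent coefficients and their comparison sets:
TA (methods 1·2): 0.73 vs {0.31, 0.31, 0.20, 0.24} → pass.
TB (methods 1·2): 0.44 vs {0.31, 0.31, 0.26, 0.29} → pass.
TC (methods 1·2): 0.29 vs {0.24, 0.20, 0.29, 0.26} → fail.
1 of 3 fail.

1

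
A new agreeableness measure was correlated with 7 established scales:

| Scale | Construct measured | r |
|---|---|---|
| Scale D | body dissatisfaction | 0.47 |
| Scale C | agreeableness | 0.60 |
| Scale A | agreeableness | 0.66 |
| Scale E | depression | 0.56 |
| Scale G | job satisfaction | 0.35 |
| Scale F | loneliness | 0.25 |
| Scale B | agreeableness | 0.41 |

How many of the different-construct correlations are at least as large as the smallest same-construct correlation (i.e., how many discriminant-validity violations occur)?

2

Convergent (same construct = agreeableness): Scale C, Scale A, Scale B.
Smallest convergent = 0.41. Discriminant values: 0.47, 0.56, 0.35, 0.25; count ≥ 0.41 → 2.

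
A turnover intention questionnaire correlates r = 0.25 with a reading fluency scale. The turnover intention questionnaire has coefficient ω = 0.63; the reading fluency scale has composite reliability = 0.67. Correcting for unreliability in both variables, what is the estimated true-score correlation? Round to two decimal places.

0.38

r_true = r_obs / √(r_xx · r_yy) = 0.25 / √(0.63 × 0.67) = 0.25 / √0.4221 = 0.25 / 0.6497 ≈ 0.38.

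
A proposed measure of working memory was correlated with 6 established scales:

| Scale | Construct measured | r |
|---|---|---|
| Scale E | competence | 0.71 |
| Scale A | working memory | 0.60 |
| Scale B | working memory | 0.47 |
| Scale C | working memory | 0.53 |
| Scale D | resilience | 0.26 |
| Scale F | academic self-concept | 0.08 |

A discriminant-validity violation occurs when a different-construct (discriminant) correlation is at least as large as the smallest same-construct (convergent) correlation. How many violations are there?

Convergent (same construct = working memory): Scale A, Scale B, Scale C.
Smallest convergent = 0.47. Discriminant values: 0.71, 0.26, 0.08; count ≥ 0.47 → 1.

1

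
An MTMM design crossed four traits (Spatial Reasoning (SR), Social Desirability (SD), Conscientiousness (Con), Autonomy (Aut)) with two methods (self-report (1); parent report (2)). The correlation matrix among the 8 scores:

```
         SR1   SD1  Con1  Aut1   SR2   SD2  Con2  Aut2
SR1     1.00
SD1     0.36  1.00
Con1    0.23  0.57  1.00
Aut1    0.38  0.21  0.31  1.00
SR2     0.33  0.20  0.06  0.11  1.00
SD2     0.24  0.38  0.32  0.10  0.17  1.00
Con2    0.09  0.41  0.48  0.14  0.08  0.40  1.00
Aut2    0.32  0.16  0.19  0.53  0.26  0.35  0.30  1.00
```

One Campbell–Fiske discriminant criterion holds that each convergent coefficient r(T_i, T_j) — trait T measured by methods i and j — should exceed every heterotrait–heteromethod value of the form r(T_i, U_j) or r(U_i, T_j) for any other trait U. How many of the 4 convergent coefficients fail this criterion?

Convergent coefficients and their comparison sets:
SR (methods 1·2): 0.33 vs {0.24, 0.20, 0.09, 0.06, 0.32, 0.11} → pass.
SD (methods 1·2): 0.38 vs {0.20, 0.24, 0.41, 0.32, 0.16, 0.10} → fail.
Con (methods 1·2): 0.48 vs {0.06, 0.09, 0.32, 0.41, 0.19, 0.14} → pass.
Aut (methods 1·2): 0.53 vs {0.11, 0.32, 0.10, 0.16, 0.14, 0.19} → pass.
1 of 4 fail.

1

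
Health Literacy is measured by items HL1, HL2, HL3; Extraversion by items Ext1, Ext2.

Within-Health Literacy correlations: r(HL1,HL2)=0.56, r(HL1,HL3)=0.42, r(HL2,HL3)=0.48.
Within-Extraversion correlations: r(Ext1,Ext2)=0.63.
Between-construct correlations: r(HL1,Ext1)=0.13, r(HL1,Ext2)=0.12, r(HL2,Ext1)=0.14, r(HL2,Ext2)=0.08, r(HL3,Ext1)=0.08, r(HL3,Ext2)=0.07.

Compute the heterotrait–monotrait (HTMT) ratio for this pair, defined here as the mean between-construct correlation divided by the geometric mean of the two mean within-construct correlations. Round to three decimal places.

Mean between = 0.62/6 = 0.1033.
Mean within-HL = 1.46/3 = 0.4867; mean within-Ext = 0.63/1 = 0.6300.
Geometric mean = √(0.4867 × 0.6300) = 0.5537.
HTMT = 0.1033 / 0.5537 = 0.187.

0.187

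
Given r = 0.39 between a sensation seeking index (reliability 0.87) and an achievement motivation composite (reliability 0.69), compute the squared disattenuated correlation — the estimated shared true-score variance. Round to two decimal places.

0.25

Disattenuated r = 0.39 / √(0.87 × 0.69) = 0.39 / 0.7748 = 0.5034.
Shared true-score variance = 0.5034² = 0.2534 ≈ 0.25.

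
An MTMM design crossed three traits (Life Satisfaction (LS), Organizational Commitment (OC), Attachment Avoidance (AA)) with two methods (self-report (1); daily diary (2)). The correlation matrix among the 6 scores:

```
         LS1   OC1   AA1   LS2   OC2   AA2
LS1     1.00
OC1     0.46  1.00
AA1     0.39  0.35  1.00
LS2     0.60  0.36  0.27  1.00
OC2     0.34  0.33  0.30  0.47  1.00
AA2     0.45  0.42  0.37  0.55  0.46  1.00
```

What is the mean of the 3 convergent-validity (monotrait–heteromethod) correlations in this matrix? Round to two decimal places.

Convergent values: 0.60, 0.33, 0.37; mean = 1.30/3 = 0.43.

0.43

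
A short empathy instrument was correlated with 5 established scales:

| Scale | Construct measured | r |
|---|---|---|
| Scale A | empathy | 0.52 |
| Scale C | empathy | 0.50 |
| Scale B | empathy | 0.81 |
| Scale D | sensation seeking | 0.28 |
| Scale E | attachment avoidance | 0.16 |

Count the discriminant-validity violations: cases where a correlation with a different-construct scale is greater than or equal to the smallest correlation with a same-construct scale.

Convergent (same construct = empathy): Scale A, Scale C, Scale B.
Smallest convergent = 0.50. Discriminant values: 0.28, 0.16; count ≥ 0.50 → 0.

0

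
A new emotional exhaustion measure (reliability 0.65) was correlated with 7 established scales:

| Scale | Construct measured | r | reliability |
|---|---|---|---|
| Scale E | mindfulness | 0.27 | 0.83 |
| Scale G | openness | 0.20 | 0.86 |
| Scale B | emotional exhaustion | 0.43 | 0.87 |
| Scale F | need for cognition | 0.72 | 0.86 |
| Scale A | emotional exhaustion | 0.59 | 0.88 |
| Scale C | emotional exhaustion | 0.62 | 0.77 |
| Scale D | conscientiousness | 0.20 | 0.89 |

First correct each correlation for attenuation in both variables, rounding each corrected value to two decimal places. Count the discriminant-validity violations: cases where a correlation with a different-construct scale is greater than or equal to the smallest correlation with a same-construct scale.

Disattenuated r (r / √(r_scale · r_new)):
  Scale E (disc): 0.27 / √(0.83·0.65) = 0.37
  Scale G (disc): 0.20 / √(0.86·0.65) = 0.27
  Scale B (conv): 0.43 / √(0.87·0.65) = 0.57
  Scale F (disc): 0.72 / √(0.86·0.65) = 0.96
  Scale A (conv): 0.59 / √(0.88·0.65) = 0.78
  Scale C (conv): 0.62 / √(0.77·0.65) = 0.88
  Scale D (disc): 0.20 / √(0.89·0.65) = 0.26
Smallest convergent = 0.57. Discriminant values: 0.37, 0.27, 0.96, 0.26; count ≥ 0.57 → 1.

1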